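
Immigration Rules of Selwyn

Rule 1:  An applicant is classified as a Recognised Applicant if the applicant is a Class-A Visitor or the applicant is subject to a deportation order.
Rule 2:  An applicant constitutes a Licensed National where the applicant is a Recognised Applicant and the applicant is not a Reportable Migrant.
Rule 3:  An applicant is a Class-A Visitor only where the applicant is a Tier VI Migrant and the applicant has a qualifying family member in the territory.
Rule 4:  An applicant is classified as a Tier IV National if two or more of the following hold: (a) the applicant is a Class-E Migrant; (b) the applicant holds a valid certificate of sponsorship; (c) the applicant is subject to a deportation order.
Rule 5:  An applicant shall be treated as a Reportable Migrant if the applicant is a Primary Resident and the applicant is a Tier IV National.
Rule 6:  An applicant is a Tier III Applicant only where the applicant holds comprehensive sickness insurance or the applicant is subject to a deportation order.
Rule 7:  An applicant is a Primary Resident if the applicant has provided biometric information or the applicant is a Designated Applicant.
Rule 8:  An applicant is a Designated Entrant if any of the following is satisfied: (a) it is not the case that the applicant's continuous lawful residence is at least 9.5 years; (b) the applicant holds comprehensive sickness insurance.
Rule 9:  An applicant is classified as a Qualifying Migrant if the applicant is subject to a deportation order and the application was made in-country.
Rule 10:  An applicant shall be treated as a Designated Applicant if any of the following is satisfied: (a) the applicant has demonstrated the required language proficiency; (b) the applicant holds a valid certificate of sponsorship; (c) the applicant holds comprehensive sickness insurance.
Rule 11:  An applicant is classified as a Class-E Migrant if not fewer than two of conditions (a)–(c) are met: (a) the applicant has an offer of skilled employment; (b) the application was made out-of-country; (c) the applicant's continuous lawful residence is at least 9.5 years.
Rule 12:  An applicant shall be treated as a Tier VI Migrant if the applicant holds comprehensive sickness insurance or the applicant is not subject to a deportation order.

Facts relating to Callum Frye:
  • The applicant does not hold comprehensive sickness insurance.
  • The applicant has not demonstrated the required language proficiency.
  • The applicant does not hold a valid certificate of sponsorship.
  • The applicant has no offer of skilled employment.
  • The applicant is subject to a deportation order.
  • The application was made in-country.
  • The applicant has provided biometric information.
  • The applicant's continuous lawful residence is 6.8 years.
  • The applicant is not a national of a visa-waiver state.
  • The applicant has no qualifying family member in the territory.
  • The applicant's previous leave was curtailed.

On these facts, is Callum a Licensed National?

Under rule 12: the applicant holds comprehensive sickness insurance? no; or the applicant is not subject to a deportation order? no. So the applicant is not a Tier VI Migrant.
Under rule 3: Tier VI Migrant (rule 12)? no; and the applicant has a qualifying family member in the territory? no. So the applicant is not a Class-A Visitor.
Under rule 1: Class-A Visitor (rule 3)? no; or the applicant is subject to a deportation order? yes. So the applicant is a Recognised Applicant.
Under rule 10: the applicant has demonstrated the required language proficiency? no; or the applicant holds a valid certificate of sponsorship? no; or the applicant holds comprehensive sickness insurance? no. So the applicant is not a Designated Applicant.
Under rule 7: the applicant has provided biometric information? yes; or Designated Applicant (rule 10)? no. So the applicant is a Primary Resident.
Under rule 11: the applicant has an offer of skilled employment? no; the application was made out-of-country? no; applicant's continuous lawful residence: 6.8 years ≥ 9.5 years? no — 0 of 3 hold (need ≥2) → not satisfied.
Under rule 4: Class-E Migrant (rule 11)? no; the applicant holds a valid certificate of sponsorship? no; the applicant is subject to a deportation order? yes — 1 of 3 hold (need ≥2) → not satisfied.
Under rule 5: Primary Resident (rule 7)? yes; and Tier IV National (rule 4)? no. So the applicant is not a Reportable Migrant.
Under rule 2: Recognised Applicant (rule 1)? yes; and not a Reportable Migrant (rule 5)? yes. So the applicant is a Licensed National.

Yes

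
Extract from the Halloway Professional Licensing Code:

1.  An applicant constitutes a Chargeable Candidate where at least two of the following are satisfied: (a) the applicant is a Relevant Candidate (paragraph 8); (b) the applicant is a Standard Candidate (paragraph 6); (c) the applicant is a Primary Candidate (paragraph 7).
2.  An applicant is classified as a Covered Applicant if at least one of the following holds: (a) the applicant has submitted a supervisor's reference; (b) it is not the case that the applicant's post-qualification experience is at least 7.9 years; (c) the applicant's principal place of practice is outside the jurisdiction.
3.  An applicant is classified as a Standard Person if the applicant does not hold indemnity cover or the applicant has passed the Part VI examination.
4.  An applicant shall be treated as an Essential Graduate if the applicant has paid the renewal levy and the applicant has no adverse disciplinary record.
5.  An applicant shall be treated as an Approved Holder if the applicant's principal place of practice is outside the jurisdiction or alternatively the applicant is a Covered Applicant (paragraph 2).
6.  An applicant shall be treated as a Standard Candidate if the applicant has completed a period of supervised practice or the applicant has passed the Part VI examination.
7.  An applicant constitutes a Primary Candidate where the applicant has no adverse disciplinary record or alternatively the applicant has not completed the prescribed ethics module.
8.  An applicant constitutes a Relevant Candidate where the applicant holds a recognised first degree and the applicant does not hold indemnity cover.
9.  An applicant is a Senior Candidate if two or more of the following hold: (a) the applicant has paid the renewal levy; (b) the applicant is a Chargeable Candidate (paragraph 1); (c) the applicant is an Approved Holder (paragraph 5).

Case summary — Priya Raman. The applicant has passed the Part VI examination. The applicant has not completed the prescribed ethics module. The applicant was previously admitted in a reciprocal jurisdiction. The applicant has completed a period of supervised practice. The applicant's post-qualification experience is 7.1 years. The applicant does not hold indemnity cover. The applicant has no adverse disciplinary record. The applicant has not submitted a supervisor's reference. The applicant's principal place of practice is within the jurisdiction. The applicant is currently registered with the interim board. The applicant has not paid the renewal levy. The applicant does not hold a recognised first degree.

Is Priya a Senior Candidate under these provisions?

Yes

Under paragraph 8: the applicant holds a recognised first degree? no; and the applicant does not hold indemnity cover? yes. So the applicant is not a Relevant Candidate.
Under paragraph 6: the applicant has completed a period of supervised practice? yes; or the applicant has passed the Part VI examination? yes. So the applicant is a Standard Candidate.
Under paragraph 7: the applicant has no adverse disciplinary record? yes; or the applicant has not completed the prescribed ethics module? yes. So the applicant is a Primary Candidate.
Under paragraph 1: Relevant Candidate (paragraph 8)? no; Standard Candidate (paragraph 6)? yes; Primary Candidate (paragraph 7)? yes — 2 of 3 hold (need ≥2) → satisfied.
Under paragraph 2: the applicant has submitted a supervisor's reference? no; or applicant's post-qualification experience: 7.1 years ≥ 7.9 years? no, so negated condition yes; or the applicant's principal place of practice is outside the jurisdiction? no. So the applicant is a Covered Applicant.
Under paragraph 5: the applicant's principal place of practice is outside the jurisdiction? no; or Covered Applicant (paragraph 2)? yes. So the applicant is an Approved Holder.
Under paragraph 9: the applicant has paid the renewal levy? no; Chargeable Candidate (paragraph 1)? yes; Approved Holder (paragraph 5)? yes — 2 of 3 hold (need ≥2) → satisfied.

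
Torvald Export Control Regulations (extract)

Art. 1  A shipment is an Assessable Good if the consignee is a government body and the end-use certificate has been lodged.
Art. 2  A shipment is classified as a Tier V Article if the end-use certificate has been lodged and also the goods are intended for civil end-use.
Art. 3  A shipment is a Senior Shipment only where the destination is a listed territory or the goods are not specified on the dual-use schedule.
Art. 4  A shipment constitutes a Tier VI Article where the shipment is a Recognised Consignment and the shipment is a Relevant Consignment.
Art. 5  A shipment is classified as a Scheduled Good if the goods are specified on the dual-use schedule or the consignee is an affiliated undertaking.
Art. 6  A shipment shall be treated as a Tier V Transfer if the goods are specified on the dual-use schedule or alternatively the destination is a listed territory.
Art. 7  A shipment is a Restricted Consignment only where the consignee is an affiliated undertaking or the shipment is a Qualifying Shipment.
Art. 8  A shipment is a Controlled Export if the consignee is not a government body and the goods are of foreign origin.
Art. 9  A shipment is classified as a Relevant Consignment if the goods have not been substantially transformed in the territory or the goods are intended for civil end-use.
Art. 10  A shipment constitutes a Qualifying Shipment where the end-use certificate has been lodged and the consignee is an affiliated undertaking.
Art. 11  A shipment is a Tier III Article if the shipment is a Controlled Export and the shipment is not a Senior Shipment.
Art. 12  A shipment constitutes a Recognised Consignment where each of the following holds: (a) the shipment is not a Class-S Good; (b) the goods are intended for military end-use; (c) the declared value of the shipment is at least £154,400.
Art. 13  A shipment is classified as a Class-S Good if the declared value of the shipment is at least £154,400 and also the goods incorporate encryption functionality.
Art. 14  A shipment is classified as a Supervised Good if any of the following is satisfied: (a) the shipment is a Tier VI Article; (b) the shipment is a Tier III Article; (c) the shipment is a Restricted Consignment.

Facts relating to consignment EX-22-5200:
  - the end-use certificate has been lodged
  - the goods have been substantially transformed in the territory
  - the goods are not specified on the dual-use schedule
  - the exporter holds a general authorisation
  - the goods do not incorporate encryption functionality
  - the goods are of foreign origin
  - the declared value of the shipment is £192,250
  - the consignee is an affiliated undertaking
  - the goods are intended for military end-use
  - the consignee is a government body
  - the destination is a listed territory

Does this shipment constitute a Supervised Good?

Under article 13: declared value of the shipment: £192,250 ≥ £154,400? yes; and the goods incorporate encryption functionality? no. So the shipment is not a Class-S Good.
Under article 12: not a Class-S Good (article 13)? yes; and the goods are intended for military end-use? yes; and declared value of the shipment: £192,250 ≥ £154,400? yes. So the shipment is a Recognised Consignment.
Under article 9: the goods have not been substantially transformed in the territory? no; or the goods are intended for civil end-use? no. So the shipment is not a Relevant Consignment.
Under article 4: Recognised Consignment (article 12)? yes; and Relevant Consignment (article 9)? no. So the shipment is not a Tier VI Article.
Under article 8: the consignee is not a government body? no; and the goods are of foreign origin? yes. So the shipment is not a Controlled Export.
Under article 3: the destination is a listed territory? yes; or the goods are not specified on the dual-use schedule? yes. So the shipment is a Senior Shipment.
Under article 11: Controlled Export (article 8)? no; and not a Senior Shipment (article 3)? no. So the shipment is not a Tier III Article.
Under article 10: the end-use certificate has been lodged? yes; and the consignee is an affiliated undertaking? yes. So the shipment is a Qualifying Shipment.
Under article 7: the consignee is an affiliated undertaking? yes; or Qualifying Shipment (article 10)? yes. So the shipment is a Restricted Consignment.
Under article 14: Tier VI Article (article 4)? no; or Tier III Article (article 11)? no; or Restricted Consignment (article 7)? yes. So the shipment is a Supervised Good.

Yes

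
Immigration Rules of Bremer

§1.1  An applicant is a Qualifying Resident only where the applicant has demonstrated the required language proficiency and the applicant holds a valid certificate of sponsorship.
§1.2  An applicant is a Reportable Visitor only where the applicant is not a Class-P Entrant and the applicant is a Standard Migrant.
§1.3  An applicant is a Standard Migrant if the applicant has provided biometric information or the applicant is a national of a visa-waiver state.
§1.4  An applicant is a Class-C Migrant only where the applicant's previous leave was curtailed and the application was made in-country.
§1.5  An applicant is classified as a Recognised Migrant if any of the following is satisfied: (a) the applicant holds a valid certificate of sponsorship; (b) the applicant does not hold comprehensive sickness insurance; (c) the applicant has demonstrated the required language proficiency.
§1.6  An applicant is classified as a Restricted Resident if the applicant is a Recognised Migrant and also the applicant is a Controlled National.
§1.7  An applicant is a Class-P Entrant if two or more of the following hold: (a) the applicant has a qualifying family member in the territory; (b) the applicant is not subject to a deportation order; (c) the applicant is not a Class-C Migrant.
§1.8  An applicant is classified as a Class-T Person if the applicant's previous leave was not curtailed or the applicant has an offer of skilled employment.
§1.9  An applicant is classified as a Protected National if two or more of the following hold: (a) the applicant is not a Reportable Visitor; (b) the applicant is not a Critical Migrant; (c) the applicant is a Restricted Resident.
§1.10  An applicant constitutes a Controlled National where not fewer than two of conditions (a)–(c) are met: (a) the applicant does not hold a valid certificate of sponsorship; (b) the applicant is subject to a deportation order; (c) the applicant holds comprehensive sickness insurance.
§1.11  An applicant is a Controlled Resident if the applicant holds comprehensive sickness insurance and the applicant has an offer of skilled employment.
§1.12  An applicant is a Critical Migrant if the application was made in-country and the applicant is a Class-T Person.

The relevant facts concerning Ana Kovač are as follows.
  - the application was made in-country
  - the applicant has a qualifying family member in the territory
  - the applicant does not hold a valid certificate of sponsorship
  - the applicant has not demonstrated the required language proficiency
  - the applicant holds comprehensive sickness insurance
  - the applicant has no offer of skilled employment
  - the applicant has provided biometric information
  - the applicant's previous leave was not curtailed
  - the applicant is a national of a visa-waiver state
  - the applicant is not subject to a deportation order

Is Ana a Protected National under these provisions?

§1.4 — Class-C Migrant: [the applicant's previous leave was curtailed? no] AND [the application was made in-country? yes] → not satisfied.
§1.7 — Class-P Entrant: the applicant has a qualifying family member in the territory? yes; the applicant is not subject to a deportation order? yes; not a Class-C Migrant (§1.4)? yes — 3 of 3 hold (need ≥2) → satisfied.
§1.3 — Standard Migrant: [the applicant has provided biometric information? yes] OR [the applicant is a national of a visa-waiver state? yes] → satisfied.
§1.2 — Reportable Visitor: [not a Class-P Entrant (§1.7)? no] AND [Standard Migrant (§1.3)? yes] → not satisfied.
§1.8 — Class-T Person: [the applicant's previous leave was not curtailed? yes] OR [the applicant has an offer of skilled employment? no] → satisfied.
§1.12 — Critical Migrant: [the application was made in-country? yes] AND [Class-T Person (§1.8)? yes] → satisfied.
§1.5 — Recognised Migrant: [the applicant holds a valid certificate of sponsorship? no] OR [the applicant does not hold comprehensive sickness insurance? no] OR [the applicant has demonstrated the required language proficiency? no] → not satisfied.
§1.10 — Controlled National: the applicant does not hold a valid certificate of sponsorship? yes; the applicant is subject to a deportation order? no; the applicant holds comprehensive sickness insurance? yes — 2 of 3 hold (need ≥2) → satisfied.
§1.6 — Restricted Resident: [Recognised Migrant (§1.5)? no] AND [Controlled National (§1.10)? yes] → not satisfied.
§1.9 — Protected National: not a Reportable Visitor (§1.2)? yes; not a Critical Migrant (§1.12)? no; Restricted Resident (§1.6)? no — 1 of 3 hold (need ≥2) → not satisfied.

No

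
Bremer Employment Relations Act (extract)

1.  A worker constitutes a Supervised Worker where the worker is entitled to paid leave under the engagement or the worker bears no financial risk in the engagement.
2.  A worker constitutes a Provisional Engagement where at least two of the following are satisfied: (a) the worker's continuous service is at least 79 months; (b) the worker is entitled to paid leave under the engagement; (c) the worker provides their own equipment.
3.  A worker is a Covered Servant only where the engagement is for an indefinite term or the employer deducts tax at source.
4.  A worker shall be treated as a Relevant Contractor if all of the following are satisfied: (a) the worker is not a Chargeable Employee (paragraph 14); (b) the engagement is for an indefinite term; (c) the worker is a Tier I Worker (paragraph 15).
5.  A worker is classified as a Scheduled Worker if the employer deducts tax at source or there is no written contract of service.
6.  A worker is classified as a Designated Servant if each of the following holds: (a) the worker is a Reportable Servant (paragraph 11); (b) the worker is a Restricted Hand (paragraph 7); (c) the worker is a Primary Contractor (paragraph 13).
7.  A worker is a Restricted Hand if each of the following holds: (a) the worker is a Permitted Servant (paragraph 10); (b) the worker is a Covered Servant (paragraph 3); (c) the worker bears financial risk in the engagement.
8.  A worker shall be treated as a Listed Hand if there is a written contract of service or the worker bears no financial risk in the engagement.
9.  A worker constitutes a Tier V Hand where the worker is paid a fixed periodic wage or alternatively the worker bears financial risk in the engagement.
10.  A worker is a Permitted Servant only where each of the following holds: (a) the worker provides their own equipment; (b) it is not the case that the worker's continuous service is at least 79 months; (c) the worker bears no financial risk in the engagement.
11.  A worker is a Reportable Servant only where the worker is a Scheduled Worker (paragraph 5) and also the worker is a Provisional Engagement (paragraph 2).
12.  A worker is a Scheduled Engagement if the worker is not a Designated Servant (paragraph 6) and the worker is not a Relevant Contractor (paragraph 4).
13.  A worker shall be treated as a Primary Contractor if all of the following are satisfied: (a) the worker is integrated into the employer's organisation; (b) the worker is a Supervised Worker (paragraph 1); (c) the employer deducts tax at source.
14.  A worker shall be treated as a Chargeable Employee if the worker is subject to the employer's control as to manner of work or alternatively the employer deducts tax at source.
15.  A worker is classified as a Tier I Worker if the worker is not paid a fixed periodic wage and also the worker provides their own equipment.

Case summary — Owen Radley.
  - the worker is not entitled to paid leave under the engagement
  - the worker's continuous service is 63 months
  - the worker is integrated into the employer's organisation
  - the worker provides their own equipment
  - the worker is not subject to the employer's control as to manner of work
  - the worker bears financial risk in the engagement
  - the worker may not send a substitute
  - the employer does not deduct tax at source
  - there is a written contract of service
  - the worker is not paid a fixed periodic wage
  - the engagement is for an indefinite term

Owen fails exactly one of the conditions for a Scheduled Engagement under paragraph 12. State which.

Relevant Contractor

Under paragraph 5: the employer deducts tax at source? no; or there is no written contract of service? no. So the worker is not a Scheduled Worker.
Under paragraph 2: worker's continuous service: 63 months ≥ 79 months? no; the worker is entitled to paid leave under the engagement? no; the worker provides their own equipment? yes — 1 of 3 hold (need ≥2) → not satisfied.
Under paragraph 11: Scheduled Worker (paragraph 5)? no; and Provisional Engagement (paragraph 2)? no. So the worker is not a Reportable Servant.
Under paragraph 10: the worker provides their own equipment? yes; and worker's continuous service: 63 months ≥ 79 months? no, so negated condition yes; and the worker bears no financial risk in the engagement? no. So the worker is not a Permitted Servant.
Under paragraph 3: the engagement is for an indefinite term? yes; or the employer deducts tax at source? no. So the worker is a Covered Servant.
Under paragraph 7: Permitted Servant (paragraph 10)? no; and Covered Servant (paragraph 3)? yes; and the worker bears financial risk in the engagement? yes. So the worker is not a Restricted Hand.
Under paragraph 1: the worker is entitled to paid leave under the engagement? no; or the worker bears no financial risk in the engagement? no. So the worker is not a Supervised Worker.
Under paragraph 13: the worker is integrated into the employer's organisation? yes; and Supervised Worker (paragraph 1)? no; and the employer deducts tax at source? no. So the worker is not a Primary Contractor.
Under paragraph 6: Reportable Servant (paragraph 11)? no; and Restricted Hand (paragraph 7)? no; and Primary Contractor (paragraph 13)? no. So the worker is not a Designated Servant.
Under paragraph 14: the worker is subject to the employer's control as to manner of work? no; or the employer deducts tax at source? no. So the worker is not a Chargeable Employee.
Under paragraph 15: the worker is not paid a fixed periodic wage? yes; and the worker provides their own equipment? yes. So the worker is a Tier I Worker.
Under paragraph 4: not a Chargeable Employee (paragraph 14)? yes; and the engagement is for an indefinite term? yes; and Tier I Worker (paragraph 15)? yes. So the worker is a Relevant Contractor.
Under paragraph 12: not a Designated Servant (paragraph 6)? yes; and not a Relevant Contractor (paragraph 4)? no. So the worker is not a Scheduled Engagement.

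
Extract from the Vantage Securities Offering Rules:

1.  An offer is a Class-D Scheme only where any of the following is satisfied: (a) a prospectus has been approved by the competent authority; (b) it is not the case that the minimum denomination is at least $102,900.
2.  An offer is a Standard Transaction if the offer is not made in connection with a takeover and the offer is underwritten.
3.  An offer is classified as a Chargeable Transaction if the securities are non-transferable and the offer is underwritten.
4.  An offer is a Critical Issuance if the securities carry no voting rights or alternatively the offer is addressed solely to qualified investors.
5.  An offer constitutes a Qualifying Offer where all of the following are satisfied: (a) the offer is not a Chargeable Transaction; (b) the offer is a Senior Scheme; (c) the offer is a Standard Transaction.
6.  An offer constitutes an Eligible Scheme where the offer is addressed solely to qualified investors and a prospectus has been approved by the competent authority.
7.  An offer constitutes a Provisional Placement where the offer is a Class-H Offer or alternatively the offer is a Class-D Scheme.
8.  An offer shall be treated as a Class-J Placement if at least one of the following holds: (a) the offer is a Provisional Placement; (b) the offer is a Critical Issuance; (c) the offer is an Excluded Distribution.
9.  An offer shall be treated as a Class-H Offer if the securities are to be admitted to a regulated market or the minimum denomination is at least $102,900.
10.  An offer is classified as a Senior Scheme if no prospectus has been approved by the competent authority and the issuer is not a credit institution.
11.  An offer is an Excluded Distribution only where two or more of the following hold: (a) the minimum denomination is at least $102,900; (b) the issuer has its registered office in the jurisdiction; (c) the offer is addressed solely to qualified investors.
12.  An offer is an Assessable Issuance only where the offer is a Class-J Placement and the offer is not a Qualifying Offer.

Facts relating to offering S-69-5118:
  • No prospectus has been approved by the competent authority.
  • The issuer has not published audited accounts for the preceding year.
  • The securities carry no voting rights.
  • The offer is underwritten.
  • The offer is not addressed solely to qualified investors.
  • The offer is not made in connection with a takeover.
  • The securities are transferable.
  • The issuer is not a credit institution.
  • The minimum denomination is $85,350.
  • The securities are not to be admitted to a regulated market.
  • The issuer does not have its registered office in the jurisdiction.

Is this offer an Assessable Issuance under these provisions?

paragraph 9 — Class-H Offer: [the securities are to be admitted to a regulated market? no] OR [minimum denomination: $85,350 ≥ $102,900? no] → not satisfied.
paragraph 1 — Class-D Scheme: [a prospectus has been approved by the competent authority? no] OR [minimum denomination: $85,350 ≥ $102,900? no, so negated condition yes] → satisfied.
paragraph 7 — Provisional Placement: [Class-H Offer (paragraph 9)? no] OR [Class-D Scheme (paragraph 1)? yes] → satisfied.
paragraph 4 — Critical Issuance: [the securities carry no voting rights? yes] OR [the offer is addressed solely to qualified investors? no] → satisfied.
paragraph 11 — Excluded Distribution: minimum denomination: $85,350 ≥ $102,900? no; the issuer has its registered office in the jurisdiction? no; the offer is addressed solely to qualified investors? no — 0 of 3 hold (need ≥2) → not satisfied.
paragraph 8 — Class-J Placement: [Provisional Placement (paragraph 7)? yes] OR [Critical Issuance (paragraph 4)? yes] OR [Excluded Distribution (paragraph 11)? no] → satisfied.
paragraph 3 — Chargeable Transaction: [the securities are non-transferable? no] AND [the offer is underwritten? yes] → not satisfied.
paragraph 10 — Senior Scheme: [no prospectus has been approved by the competent authority? yes] AND [the issuer is not a credit institution? yes] → satisfied.
paragraph 2 — Standard Transaction: [the offer is not made in connection with a takeover? yes] AND [the offer is underwritten? yes] → satisfied.
paragraph 5 — Qualifying Offer: [not a Chargeable Transaction (paragraph 3)? yes] AND [Senior Scheme (paragraph 10)? yes] AND [Standard Transaction (paragraph 2)? yes] → satisfied.
paragraph 12 — Assessable Issuance: [Class-J Placement (paragraph 8)? yes] AND [not a Qualifying Offer (paragraph 5)? no] → not satisfied.

No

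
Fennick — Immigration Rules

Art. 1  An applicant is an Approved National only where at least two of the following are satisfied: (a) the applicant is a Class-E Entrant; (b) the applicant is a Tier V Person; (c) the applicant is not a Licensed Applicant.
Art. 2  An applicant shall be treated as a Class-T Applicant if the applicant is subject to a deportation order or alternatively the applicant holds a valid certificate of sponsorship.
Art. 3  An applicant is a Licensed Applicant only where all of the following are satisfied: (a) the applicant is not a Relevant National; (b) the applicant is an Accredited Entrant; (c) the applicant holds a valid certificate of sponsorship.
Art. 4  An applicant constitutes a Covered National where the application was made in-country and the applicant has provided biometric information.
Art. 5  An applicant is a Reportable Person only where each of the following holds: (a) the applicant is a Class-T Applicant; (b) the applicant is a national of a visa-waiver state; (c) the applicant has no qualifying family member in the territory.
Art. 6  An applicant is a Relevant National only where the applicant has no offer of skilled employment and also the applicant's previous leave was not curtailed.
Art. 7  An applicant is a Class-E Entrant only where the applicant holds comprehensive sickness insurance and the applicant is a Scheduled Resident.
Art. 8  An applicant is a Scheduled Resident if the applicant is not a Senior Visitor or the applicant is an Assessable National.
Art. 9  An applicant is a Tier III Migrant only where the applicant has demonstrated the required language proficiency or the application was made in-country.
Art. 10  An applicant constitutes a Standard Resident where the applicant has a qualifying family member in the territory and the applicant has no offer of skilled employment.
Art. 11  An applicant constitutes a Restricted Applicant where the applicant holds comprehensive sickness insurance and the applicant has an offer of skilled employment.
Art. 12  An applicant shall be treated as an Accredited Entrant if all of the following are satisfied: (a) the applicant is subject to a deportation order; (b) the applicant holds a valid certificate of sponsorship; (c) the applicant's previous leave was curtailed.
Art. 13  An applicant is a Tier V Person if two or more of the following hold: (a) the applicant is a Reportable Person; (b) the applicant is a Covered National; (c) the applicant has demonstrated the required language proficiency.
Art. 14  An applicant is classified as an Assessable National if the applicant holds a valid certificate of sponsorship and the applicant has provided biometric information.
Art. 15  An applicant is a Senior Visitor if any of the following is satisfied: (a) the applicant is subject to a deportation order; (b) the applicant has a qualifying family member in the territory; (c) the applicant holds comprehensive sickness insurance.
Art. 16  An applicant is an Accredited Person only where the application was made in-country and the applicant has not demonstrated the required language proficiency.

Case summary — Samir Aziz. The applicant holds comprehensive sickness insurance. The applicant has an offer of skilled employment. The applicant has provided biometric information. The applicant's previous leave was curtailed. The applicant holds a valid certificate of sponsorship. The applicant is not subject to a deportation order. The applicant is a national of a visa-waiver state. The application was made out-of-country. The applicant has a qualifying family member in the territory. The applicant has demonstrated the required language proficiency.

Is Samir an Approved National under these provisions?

Yes

article 15 — Senior Visitor: [the applicant is subject to a deportation order? no] OR [the applicant has a qualifying family member in the territory? yes] OR [the applicant holds comprehensive sickness insurance? yes] → satisfied.
article 14 — Assessable National: [the applicant holds a valid certificate of sponsorship? yes] AND [the applicant has provided biometric information? yes] → satisfied.
article 8 — Scheduled Resident: [not a Senior Visitor (article 15)? no] OR [Assessable National (article 14)? yes] → satisfied.
article 7 — Class-E Entrant: [the applicant holds comprehensive sickness insurance? yes] AND [Scheduled Resident (article 8)? yes] → satisfied.
article 2 — Class-T Applicant: [the applicant is subject to a deportation order? no] OR [the applicant holds a valid certificate of sponsorship? yes] → satisfied.
article 5 — Reportable Person: [Class-T Applicant (article 2)? yes] AND [the applicant is a national of a visa-waiver state? yes] AND [the applicant has no qualifying family member in the territory? no] → not satisfied.
article 4 — Covered National: [the application was made in-country? no] AND [the applicant has provided biometric information? yes] → not satisfied.
article 13 — Tier V Person: Reportable Person (article 5)? no; Covered National (article 4)? no; the applicant has demonstrated the required language proficiency? yes — 1 of 3 hold (need ≥2) → not satisfied.
article 6 — Relevant National: [the applicant has no offer of skilled employment? no] AND [the applicant's previous leave was not curtailed? no] → not satisfied.
article 12 — Accredited Entrant: [the applicant is subject to a deportation order? no] AND [the applicant holds a valid certificate of sponsorship? yes] AND [the applicant's previous leave was curtailed? yes] → not satisfied.
article 3 — Licensed Applicant: [not a Relevant National (article 6)? yes] AND [Accredited Entrant (article 12)? no] AND [the applicant holds a valid certificate of sponsorship? yes] → not satisfied.
article 1 — Approved National: Class-E Entrant (article 7)? yes; Tier V Person (article 13)? no; not a Licensed Applicant (article 3)? yes — 2 of 3 hold (need ≥2) → satisfied.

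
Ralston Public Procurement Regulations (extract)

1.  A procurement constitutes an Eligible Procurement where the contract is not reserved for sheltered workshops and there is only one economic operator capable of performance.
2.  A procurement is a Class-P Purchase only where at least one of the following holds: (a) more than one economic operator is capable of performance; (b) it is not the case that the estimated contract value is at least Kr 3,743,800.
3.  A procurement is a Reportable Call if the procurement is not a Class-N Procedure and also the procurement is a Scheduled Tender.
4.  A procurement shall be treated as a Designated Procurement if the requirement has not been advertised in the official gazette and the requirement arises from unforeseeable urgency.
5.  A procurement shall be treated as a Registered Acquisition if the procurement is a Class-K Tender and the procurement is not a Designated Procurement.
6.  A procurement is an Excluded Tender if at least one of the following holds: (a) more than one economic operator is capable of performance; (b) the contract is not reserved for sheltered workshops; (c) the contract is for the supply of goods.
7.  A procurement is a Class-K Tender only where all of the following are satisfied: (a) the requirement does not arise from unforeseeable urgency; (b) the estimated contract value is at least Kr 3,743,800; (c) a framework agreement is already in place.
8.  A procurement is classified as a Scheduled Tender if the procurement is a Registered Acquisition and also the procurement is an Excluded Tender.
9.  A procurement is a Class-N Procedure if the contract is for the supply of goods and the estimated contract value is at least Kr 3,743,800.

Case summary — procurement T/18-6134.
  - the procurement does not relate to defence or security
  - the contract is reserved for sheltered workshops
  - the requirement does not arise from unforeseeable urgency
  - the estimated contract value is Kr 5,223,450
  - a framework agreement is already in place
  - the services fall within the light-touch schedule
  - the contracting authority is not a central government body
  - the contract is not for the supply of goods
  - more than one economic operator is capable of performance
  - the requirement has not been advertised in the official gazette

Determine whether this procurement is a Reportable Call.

Yes

paragraph 9 — Class-N Procedure: [the contract is for the supply of goods? no] AND [estimated contract value: Kr 5,223,450 ≥ Kr 3,743,800? yes] → not satisfied.
paragraph 7 — Class-K Tender: [the requirement does not arise from unforeseeable urgency? yes] AND [estimated contract value: Kr 5,223,450 ≥ Kr 3,743,800? yes] AND [a framework agreement is already in place? yes] → satisfied.
paragraph 4 — Designated Procurement: [the requirement has not been advertised in the official gazette? yes] AND [the requirement arises from unforeseeable urgency? no] → not satisfied.
paragraph 5 — Registered Acquisition: [Class-K Tender (paragraph 7)? yes] AND [not a Designated Procurement (paragraph 4)? yes] → satisfied.
paragraph 6 — Excluded Tender: [more than one economic operator is capable of performance? yes] OR [the contract is not reserved for sheltered workshops? no] OR [the contract is for the supply of goods? no] → satisfied.
paragraph 8 — Scheduled Tender: [Registered Acquisition (paragraph 5)? yes] AND [Excluded Tender (paragraph 6)? yes] → satisfied.
paragraph 3 — Reportable Call: [not a Class-N Procedure (paragraph 9)? yes] AND [Scheduled Tender (paragraph 8)? yes] → satisfied.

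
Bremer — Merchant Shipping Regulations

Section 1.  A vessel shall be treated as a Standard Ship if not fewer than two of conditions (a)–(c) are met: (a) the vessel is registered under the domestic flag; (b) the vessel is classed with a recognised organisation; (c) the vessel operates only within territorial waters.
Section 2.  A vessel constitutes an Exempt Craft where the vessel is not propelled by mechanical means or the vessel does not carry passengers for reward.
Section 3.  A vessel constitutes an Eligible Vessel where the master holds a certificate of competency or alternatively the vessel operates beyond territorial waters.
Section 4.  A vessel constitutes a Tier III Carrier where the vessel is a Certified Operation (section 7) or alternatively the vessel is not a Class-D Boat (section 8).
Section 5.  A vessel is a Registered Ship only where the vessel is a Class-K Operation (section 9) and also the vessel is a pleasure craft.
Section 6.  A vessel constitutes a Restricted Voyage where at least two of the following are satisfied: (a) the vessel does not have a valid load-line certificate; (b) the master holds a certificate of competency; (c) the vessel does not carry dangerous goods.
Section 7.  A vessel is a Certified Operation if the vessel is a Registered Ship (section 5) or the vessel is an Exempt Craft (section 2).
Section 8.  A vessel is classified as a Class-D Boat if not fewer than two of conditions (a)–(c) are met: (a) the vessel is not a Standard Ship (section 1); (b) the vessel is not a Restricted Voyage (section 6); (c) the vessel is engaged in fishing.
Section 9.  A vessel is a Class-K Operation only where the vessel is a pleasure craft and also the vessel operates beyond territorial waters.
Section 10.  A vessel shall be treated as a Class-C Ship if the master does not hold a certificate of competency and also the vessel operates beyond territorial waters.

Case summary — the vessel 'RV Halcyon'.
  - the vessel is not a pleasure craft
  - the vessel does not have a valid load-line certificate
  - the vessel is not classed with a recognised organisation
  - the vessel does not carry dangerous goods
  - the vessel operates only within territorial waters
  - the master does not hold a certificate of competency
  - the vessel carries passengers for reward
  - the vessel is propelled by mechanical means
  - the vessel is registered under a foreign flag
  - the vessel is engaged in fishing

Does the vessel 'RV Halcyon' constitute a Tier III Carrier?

Under section 9: the vessel is a pleasure craft? no; and the vessel operates beyond territorial waters? no. So the vessel is not a Class-K Operation.
Under section 5: Class-K Operation (section 9)? no; and the vessel is a pleasure craft? no. So the vessel is not a Registered Ship.
Under section 2: the vessel is not propelled by mechanical means? no; or the vessel does not carry passengers for reward? no. So the vessel is not an Exempt Craft.
Under section 7: Registered Ship (section 5)? no; or Exempt Craft (section 2)? no. So the vessel is not a Certified Operation.
Under section 1: the vessel is registered under the domestic flag? no; the vessel is classed with a recognised organisation? no; the vessel operates only within territorial waters? yes — 1 of 3 hold (need ≥2) → not satisfied.
Under section 6: the vessel does not have a valid load-line certificate? yes; the master holds a certificate of competency? no; the vessel does not carry dangerous goods? yes — 2 of 3 hold (need ≥2) → satisfied.
Under section 8: not a Standard Ship (section 1)? yes; not a Restricted Voyage (section 6)? no; the vessel is engaged in fishing? yes — 2 of 3 hold (need ≥2) → satisfied.
Under section 4: Certified Operation (section 7)? no; or not a Class-D Boat (section 8)? no. So the vessel is not a Tier III Carrier.

No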